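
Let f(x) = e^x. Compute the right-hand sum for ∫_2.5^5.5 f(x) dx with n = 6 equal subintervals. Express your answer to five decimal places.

295.46068

Δx = (5.5 − 2.5)/6 = 0.5.
Right endpoints: 3, 3.5, 4, 4.5, 5, 5.5.
f(3) ≈ 20.08554, f(3.5) ≈ 33.11545, f(4) ≈ 54.59815, f(4.5) ≈ 90.01713, f(5) ≈ 148.41316, f(5.5) ≈ 244.69193.
Sum = Δx · [f(3) + f(3.5) + f(4) + ...].
Sum ≈ 295.46068.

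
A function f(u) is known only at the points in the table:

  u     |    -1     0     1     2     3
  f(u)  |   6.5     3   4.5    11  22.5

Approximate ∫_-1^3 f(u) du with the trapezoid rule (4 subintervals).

33

Δu = 1.
T_4 = (1/2)·[6.5 + 2·3 + 2·4.5 + 2·11 + 22.5] = 33.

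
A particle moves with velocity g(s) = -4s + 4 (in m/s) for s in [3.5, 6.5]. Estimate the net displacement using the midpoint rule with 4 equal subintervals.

Δs = (6.5 − 3.5)/4 = 0.75.
Midpoints: 3.875, 4.625, 5.375, 6.125.
g(3.875) = -11.5, g(4.625) = -14.5, g(5.375) = -17.5, g(6.125) = -20.5.
Sum = Δs · [g(3.875) + g(4.625) + g(5.375) + g(6.125)].
Sum = -48.

-48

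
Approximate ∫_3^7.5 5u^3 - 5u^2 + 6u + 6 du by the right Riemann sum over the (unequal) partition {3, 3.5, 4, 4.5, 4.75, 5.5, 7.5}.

4831.10546875

Subinterval widths: 0.5, 0.5, 0.5, 0.25, 0.75, 2.
Right endpoints: 3.5, 4, 4.5, 4.75, 5.5, 7.5.
f(3.5) = 180.125, f(4) = 270, f(4.5) = 387.375, f(4.75) = 457.546875, f(5.5) = 719.625, f(7.5) = 1879.125.
Sum = Σ Δu_i · f(u_i).
Sum = 4831.10546875.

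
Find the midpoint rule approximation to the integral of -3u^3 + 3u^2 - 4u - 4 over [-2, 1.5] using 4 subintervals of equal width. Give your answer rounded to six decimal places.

Δu = (1.5 − (-2))/4 = 0.875.
Midpoints: -1.5625, -0.6875, 0.1875, 1.0625.
f(-1.5625) = 86091/4096, f(-0.6875) = 4681/4096, f(0.1875) = -19105/4096, f(1.0625) = -34659/4096.
Sum = Δu · [f(-1.5625) + f(-0.6875) + f(0.1875) + f(1.0625)].
Sum ≈ 7.905762.

7.905762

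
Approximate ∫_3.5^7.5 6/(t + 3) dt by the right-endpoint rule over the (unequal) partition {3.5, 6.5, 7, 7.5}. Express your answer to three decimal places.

2.480

Subinterval widths: 3, 0.5, 0.5.
Right endpoints: 6.5, 7, 7.5.
f(6.5) = 12/19, f(7) = 0.6, f(7.5) = 4/7.
Sum = Σ Δt_i · f(t_i).
Sum ≈ 2.480.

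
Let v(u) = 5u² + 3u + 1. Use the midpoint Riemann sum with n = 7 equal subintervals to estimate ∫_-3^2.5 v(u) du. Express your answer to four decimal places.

71.0019

Δu = (2.5 − (-3))/7 = 11/14.
Midpoints: -73/28, -51/28, -29/28, -0.25, 15/28, 37/28, 59/28.
v(-73/28) = 21297/784, v(-51/28) = 9505/784, v(-29/28) = 2553/784, v(-0.25) = 0.5625, v(15/28) = 3169/784, v(37/28) = 10737/784, v(59/28) = 23145/784.
Sum = Δu · [v(-73/28) + v(-51/28) + v(-29/28) + ...].
Sum ≈ 71.0019.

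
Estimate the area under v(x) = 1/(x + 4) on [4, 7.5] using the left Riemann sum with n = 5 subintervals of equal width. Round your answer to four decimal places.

Δx = (7.5 − 4)/5 = 0.7.
Left endpoints: 4, 4.7, 5.4, 6.1, 6.8.
v(4) = 0.125, v(4.7) = 10/87, v(5.4) = 5/47, v(6.1) = 10/101, v(6.8) = 5/54.
Sum = Δx · [v(4) + v(4.7) + v(5.4) + v(6.1) + v(6.8)].
Sum ≈ 0.3765.

0.3765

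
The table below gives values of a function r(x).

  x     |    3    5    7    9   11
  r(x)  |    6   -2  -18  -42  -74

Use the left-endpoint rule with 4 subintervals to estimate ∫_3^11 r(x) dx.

-112

Δx = 2.
Sum = 2·[6 + (-2) + (-18) + (-42)] = -112.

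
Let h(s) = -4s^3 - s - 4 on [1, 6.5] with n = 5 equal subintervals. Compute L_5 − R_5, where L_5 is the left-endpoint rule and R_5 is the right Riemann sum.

1210

L_5 = -1271.6.
R_5 = -2481.6.
L_5 − R_5 = 1210.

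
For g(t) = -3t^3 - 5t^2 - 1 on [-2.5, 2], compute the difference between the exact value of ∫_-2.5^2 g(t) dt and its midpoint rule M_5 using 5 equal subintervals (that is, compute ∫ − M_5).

Exact integral: ∫_-2.5^2 g(t) dt = -26.578125.
M_5 = -25.7428125.
Error = -26.578125 − (-25.7428125) = -0.8353125.

-0.8353125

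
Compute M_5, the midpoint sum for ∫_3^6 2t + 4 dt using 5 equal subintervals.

Δt = (6 − 3)/5 = 0.6.
Midpoints: 3.3, 3.9, 4.5, 5.1, 5.7.
f(3.3) = 10.6, f(3.9) = 11.8, f(4.5) = 13, f(5.1) = 14.2, f(5.7) = 15.4.
Sum = Δt · [f(3.3) + f(3.9) + f(4.5) + f(5.1) + f(5.7)].
Sum = 39.

39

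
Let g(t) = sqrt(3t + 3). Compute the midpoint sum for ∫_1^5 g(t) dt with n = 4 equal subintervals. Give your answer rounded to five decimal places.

Δt = (5 − 1)/4 = 1.
Midpoints: 1.5, 2.5, 3.5, 4.5.
g(1.5) ≈ 2.73861, g(2.5) ≈ 3.24037, g(3.5) ≈ 3.67423, g(4.5) ≈ 4.06202.
Sum = Δt · [g(1.5) + g(2.5) + g(3.5) + g(4.5)].
Sum ≈ 13.71524.

13.71524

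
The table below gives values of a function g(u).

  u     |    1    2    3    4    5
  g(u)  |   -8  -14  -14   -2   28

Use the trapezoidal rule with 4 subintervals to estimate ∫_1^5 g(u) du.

-20

Δu = 1.
T_4 = (1/2)·[(-8) + 2·(-14) + 2·(-14) + 2·(-2) + 28] = -20.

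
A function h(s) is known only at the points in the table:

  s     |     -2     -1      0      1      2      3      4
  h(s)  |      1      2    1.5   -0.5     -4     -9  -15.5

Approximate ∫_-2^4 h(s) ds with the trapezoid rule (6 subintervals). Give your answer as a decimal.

-17.25

Δs = 1.
T_6 = (1/2)·[1 + 2·2 + 2·1.5 + 2·(-0.5) + 2·(-4) + 2·(-9) + (-15.5)] = -17.25.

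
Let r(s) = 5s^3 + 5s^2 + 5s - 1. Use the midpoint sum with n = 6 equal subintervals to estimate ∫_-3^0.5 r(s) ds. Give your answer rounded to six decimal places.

Δs = (0.5 − (-3))/6 = 7/12.
Midpoints: -65/24, -2.125, -37/24, -23/24, -0.375, 5/24.
r(-65/24) = -1067149/13824, r(-2.125) = -18957/512, r(-37/24) = -209369/13824, r(-23/24) = -77419/13824, r(-0.375) = -1247/512, r(5/24) = 4201/13824.
Sum = Δs · [r(-65/24) + r(-2.125) + r(-37/24) + ...].
Sum ≈ -79.973886.

-79.973886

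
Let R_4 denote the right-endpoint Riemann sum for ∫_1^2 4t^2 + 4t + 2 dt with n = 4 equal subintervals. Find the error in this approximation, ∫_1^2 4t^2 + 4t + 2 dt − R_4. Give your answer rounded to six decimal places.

-2.041667

Exact integral: ∫_1^2 f(t) dt ≈ 17.33333333.
R_4 = 19.375.
Error ≈ 17.33333333 − 19.375 ≈ -2.041667.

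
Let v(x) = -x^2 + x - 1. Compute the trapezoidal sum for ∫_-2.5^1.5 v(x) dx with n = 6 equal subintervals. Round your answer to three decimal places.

Δx = (1.5 − (-2.5))/6 = 2/3.
v(-2.5) = -9.75, v(-11/6) = -223/36, v(-7/6) = -127/36, v(-0.5) = -1.75, v(1/6) = -31/36, v(5/6) = -31/36, v(1.5) = -1.75.
T_6 = (Δx/2)·[v(x_0) + 2v(x_1) + ... + 2v(x_{5}) + v(x_6)].
Sum ≈ -12.630.

-12.630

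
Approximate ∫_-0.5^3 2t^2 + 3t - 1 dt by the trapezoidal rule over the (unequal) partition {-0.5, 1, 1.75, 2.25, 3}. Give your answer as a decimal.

Subinterval widths: 1.5, 0.75, 0.5, 0.75.
f(-0.5) = -2, f(1) = 4, f(1.75) = 10.375, f(2.25) = 15.875, f(3) = 26.
On each subinterval the trapezoid contributes (Δt_i/2)·[f(t_{i-1}) + f(t_i)].
Sum = 29.15625.

29.15625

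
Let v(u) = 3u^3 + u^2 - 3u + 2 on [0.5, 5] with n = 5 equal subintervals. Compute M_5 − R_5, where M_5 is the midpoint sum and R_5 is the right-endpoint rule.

M_5 = 474.3815625.
R_5 = 671.49.
M_5 − R_5 = -197.1084375.

-197.1084375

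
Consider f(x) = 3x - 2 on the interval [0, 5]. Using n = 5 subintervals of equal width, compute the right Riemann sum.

35

Δx = (5 − 0)/5 = 1.
Right endpoints: 1, 2, 3, 4, 5.
f(1) = 1, f(2) = 4, f(3) = 7, f(4) = 10, f(5) = 13.
Sum = Δx · [f(1) + f(2) + f(3) + f(4) + f(5)].
Sum = 35.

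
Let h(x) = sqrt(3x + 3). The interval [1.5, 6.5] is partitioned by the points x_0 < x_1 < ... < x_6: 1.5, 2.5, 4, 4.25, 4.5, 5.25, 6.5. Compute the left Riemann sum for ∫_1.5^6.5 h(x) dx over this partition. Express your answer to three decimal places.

18.019

Subinterval widths: 1, 1.5, 0.25, 0.25, 0.75, 1.25.
Left endpoints: 1.5, 2.5, 4, 4.25, 4.5, 5.25.
h(1.5) ≈ 2.739, h(2.5) ≈ 3.240, h(4) ≈ 3.873, h(4.25) ≈ 3.969, h(4.5) ≈ 4.062, h(5.25) ≈ 4.330.
Sum = Σ Δx_i · h(x_i).
Sum ≈ 18.019.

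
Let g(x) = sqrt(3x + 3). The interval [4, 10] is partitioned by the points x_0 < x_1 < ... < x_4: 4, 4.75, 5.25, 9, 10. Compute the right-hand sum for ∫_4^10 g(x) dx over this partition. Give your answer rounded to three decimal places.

31.564

Subinterval widths: 0.75, 0.5, 3.75, 1.
Right endpoints: 4.75, 5.25, 9, 10.
g(4.75) ≈ 4.153, g(5.25) ≈ 4.330, g(9) ≈ 5.477, g(10) ≈ 5.745.
Sum = Σ Δx_i · g(x_i).
Sum ≈ 31.564.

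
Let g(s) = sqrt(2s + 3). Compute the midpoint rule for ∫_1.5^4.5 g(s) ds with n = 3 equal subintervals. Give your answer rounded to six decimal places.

8.962376

Δs = (4.5 − 1.5)/3 = 1.
Midpoints: 2, 3, 4.
g(2) ≈ 2.645751, g(3) ≈ 3.000000, g(4) ≈ 3.316625.
Sum = Δs · [g(2) + g(3) + g(4)].
Sum ≈ 8.962376.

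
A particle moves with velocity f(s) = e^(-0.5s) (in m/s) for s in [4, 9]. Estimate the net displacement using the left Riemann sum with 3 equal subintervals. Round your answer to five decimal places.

0.36619

Δs = (9 − 4)/3 = 5/3.
Left endpoints: 4, 17/3, 22/3.
f(4) ≈ 0.13534, f(17/3) ≈ 0.05882, f(22/3) ≈ 0.02556.
Sum = Δs · [f(4) + f(17/3) + f(22/3)].
Sum ≈ 0.36619.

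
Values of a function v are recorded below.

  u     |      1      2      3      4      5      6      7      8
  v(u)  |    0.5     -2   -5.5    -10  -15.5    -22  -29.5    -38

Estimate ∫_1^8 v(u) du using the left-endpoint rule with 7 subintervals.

Δu = 1.
Sum = 1·[0.5 + (-2) + (-5.5) + (-10) + (-15.5) + (-22) + (-29.5)] = -84.

-84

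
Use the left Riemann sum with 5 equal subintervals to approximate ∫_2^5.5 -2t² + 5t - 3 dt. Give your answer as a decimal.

-38.78

Δt = (5.5 − 2)/5 = 0.7.
Left endpoints: 2, 2.7, 3.4, 4.1, 4.8.
f(2) = -1, f(2.7) = -4.08, f(3.4) = -9.12, f(4.1) = -16.12, f(4.8) = -25.08.
Sum = Δt · [f(2) + f(2.7) + f(3.4) + f(4.1) + f(4.8)].
Sum = -38.78.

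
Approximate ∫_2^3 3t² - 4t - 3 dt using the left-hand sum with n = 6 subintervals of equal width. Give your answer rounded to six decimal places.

Δt = (3 − 2)/6 = 1/6.
Left endpoints: 2, 13/6, 7/3, 2.5, 8/3, 17/6.
f(2) = 1, f(13/6) = 29/12, f(7/3) = 4, f(2.5) = 5.75, f(8/3) = 23/3, f(17/6) = 9.75.
Sum = Δt · [f(2) + f(13/6) + f(7/3) + ...].
Sum ≈ 5.097222.

5.097222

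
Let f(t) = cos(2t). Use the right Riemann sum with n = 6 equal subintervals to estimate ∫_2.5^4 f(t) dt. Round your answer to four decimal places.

0.9001

Δt = (4 − 2.5)/6 = 0.25.
Right endpoints: 2.75, 3, 3.25, 3.5, 3.75, 4.
f(2.75) ≈ 0.7087, f(3) ≈ 0.9602, f(3.25) ≈ 0.9766, f(3.5) ≈ 0.7539, f(3.75) ≈ 0.3466, f(4) ≈ -0.1455.
Sum = Δt · [f(2.75) + f(3) + f(3.25) + ...].
Sum ≈ 0.9001.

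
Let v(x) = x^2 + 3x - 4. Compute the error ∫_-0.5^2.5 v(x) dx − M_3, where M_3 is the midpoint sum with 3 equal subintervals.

Exact integral: ∫_-0.5^2.5 v(x) dx = 2.25.
M_3 = 2.
Error = 2.25 − 2 = 0.25.

0.25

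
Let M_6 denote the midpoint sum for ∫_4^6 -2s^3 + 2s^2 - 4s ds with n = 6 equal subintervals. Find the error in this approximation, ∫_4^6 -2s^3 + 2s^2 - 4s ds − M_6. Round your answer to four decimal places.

Exact integral: ∫_4^6 f(s) ds ≈ -458.666667.
M_6 ≈ -458.148148.
Error ≈ -458.666667 − (-458.148148) ≈ -0.5185.

-0.5185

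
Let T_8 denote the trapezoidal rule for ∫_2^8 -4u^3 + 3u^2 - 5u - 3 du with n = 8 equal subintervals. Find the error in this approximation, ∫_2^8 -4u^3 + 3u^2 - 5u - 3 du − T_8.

Exact integral: ∫_2^8 f(u) du = -3744.
T_8 = -3776.0625.
Error = -3744 − (-3776.0625) = 32.0625.

32.0625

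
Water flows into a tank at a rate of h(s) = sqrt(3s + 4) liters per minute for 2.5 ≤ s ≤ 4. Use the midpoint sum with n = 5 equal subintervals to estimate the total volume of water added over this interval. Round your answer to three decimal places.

Δs = (4 − 2.5)/5 = 0.3.
Midpoints: 2.65, 2.95, 3.25, 3.55, 3.85.
h(2.65) ≈ 3.457, h(2.95) ≈ 3.585, h(3.25) ≈ 3.708, h(3.55) ≈ 3.828, h(3.85) ≈ 3.943.
Sum = Δs · [h(2.65) + h(2.95) + h(3.25) + h(3.55) + h(3.85)].
Sum ≈ 5.556.

5.556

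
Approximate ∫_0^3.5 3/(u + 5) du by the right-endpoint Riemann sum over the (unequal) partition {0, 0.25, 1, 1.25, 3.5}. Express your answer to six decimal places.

Subinterval widths: 0.25, 0.75, 0.25, 2.25.
Right endpoints: 0.25, 1, 1.25, 3.5.
f(0.25) = 4/7, f(1) = 0.5, f(1.25) = 0.48, f(3.5) = 6/17.
Sum = Σ Δu_i · f(u_i).
Sum ≈ 1.431975.

1.431975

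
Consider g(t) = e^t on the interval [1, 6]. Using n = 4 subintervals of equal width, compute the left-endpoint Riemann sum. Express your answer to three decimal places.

201.132

Δt = (6 − 1)/4 = 1.25.
Left endpoints: 1, 2.25, 3.5, 4.75.
g(1) ≈ 2.718, g(2.25) ≈ 9.488, g(3.5) ≈ 33.115, g(4.75) ≈ 115.584.
Sum = Δt · [g(1) + g(2.25) + g(3.5) + g(4.75)].
Sum ≈ 201.132.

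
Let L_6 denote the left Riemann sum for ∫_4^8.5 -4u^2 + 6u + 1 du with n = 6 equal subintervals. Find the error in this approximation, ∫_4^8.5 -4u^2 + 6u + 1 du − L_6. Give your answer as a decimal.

-72.5625

Exact integral: ∫_4^8.5 f(u) du = -560.25.
L_6 = -487.6875.
Error = -560.25 − (-487.6875) = -72.5625.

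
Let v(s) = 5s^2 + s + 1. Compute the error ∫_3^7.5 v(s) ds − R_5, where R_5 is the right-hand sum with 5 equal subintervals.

Exact integral: ∫_3^7.5 v(s) ds = 686.25.
R_5 = 797.625.
Error = 686.25 − 797.625 = -111.375.

-111.375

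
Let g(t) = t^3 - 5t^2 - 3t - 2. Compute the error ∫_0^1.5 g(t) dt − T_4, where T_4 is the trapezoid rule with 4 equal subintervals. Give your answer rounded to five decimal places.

0.09668

Exact integral: ∫_0^1.5 g(t) dt = -10.734375.
T_4 ≈ -10.8310547.
Error ≈ -10.734375 − (-10.8310547) ≈ 0.09668.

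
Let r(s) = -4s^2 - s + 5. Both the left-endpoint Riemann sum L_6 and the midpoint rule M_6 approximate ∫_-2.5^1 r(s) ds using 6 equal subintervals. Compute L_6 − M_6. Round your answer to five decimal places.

-6.29514

L_6 ≈ -7.9398148.
M_6 ≈ -1.6446759.
L_6 − M_6 ≈ -6.29514.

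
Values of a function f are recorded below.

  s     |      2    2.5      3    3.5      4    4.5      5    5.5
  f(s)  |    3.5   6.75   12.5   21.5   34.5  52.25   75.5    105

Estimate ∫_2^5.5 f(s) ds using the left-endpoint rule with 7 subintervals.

Δs = 0.5.
Sum = 0.5·[3.5 + 6.75 + 12.5 + 21.5 + 34.5 + 52.25 + 75.5] = 103.25.

103.25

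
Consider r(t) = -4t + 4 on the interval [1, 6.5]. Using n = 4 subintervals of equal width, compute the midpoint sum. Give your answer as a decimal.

Δt = (6.5 − 1)/4 = 1.375.
Midpoints: 1.6875, 3.0625, 4.4375, 5.8125.
r(1.6875) = -2.75, r(3.0625) = -8.25, r(4.4375) = -13.75, r(5.8125) = -19.25.
Sum = Δt · [r(1.6875) + r(3.0625) + r(4.4375) + r(5.8125)].
Sum = -60.5.

-60.5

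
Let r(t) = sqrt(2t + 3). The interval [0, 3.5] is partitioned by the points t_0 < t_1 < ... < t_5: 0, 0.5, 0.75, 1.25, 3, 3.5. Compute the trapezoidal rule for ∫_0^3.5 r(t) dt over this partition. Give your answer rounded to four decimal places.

Subinterval widths: 0.5, 0.25, 0.5, 1.75, 0.5.
r(0) ≈ 1.7321, r(0.5) ≈ 2.0000, r(0.75) ≈ 2.1213, r(1.25) ≈ 2.3452, r(3) ≈ 3.0000, r(3.5) ≈ 3.1623.
On each subinterval the trapezoid contributes (Δt_i/2)·[r(t_{i-1}) + r(t_i)].
Sum ≈ 8.7824.

8.7824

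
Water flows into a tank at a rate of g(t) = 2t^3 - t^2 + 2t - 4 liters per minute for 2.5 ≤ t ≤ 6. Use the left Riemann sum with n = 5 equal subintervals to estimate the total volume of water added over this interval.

Δt = (6 − 2.5)/5 = 0.7.
Left endpoints: 2.5, 3.2, 3.9, 4.6, 5.3.
g(2.5) = 26, g(3.2) = 57.696, g(3.9) = 107.228, g(4.6) = 178.712, g(5.3) = 276.264.
Sum = Δt · [g(2.5) + g(3.2) + g(3.9) + g(4.6) + g(5.3)].
Sum = 452.13.

452.13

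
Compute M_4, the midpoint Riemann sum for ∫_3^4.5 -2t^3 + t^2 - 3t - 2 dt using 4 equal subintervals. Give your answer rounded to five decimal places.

-162.65332

Δt = (4.5 − 3)/4 = 0.375.
Midpoints: 3.1875, 3.5625, 3.9375, 4.3125.
f(3.1875) = -135523/2048, f(3.5625) = -185185/2048, f(3.9375) = -246583/2048, f(4.3125) = -321013/2048.
Sum = Δt · [f(3.1875) + f(3.5625) + f(3.9375) + f(4.3125)].
Sum ≈ -162.65332.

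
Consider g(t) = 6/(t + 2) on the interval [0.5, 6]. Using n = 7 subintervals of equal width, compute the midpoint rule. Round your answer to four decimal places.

Δt = (6 − 0.5)/7 = 11/14.
Midpoints: 25/28, 47/28, 69/28, 3.25, 113/28, 135/28, 157/28.
g(25/28) = 56/27, g(47/28) = 168/103, g(69/28) = 1.344, g(3.25) = 8/7, g(113/28) = 168/169, g(135/28) = 168/191, g(157/28) = 56/71.
Sum = Δt · [g(25/28) + g(47/28) + g(69/28) + ...].
Sum ≈ 6.9570.

6.9570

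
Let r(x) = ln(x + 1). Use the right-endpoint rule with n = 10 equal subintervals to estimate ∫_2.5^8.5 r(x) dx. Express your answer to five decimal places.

Δx = (8.5 − 2.5)/10 = 0.6.
Right endpoints: 3.1, 3.7, 4.3, 4.9, 5.5, 6.1, 6.7, 7.3, 7.9, 8.5.
r(3.1) ≈ 1.41099, r(3.7) ≈ 1.54756, r(4.3) ≈ 1.66771, r(4.9) ≈ 1.77495, r(5.5) ≈ 1.87180, r(6.1) ≈ 1.96009, r(6.7) ≈ 2.04122, r(7.3) ≈ 2.11626, r(7.9) ≈ 2.18605, r(8.5) ≈ 2.25129.
Sum = Δx · [r(3.1) + r(3.7) + r(4.3) + ...].
Sum ≈ 11.29675.

11.29675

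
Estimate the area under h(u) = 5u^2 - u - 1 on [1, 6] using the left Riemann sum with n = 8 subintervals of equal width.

Δu = (6 − 1)/8 = 0.625.
Left endpoints: 1, 1.625, 2.25, 2.875, 3.5, 4.125, 4.75, 5.375.
h(1) = 3, h(1.625) = 10.578125, h(2.25) = 22.0625, h(2.875) = 37.453125, h(3.5) = 56.75, h(4.125) = 79.953125, h(4.75) = 107.0625, h(5.375) = 138.078125.
Sum = Δu · [h(1) + h(1.625) + h(2.25) + ...].
Sum = 284.3359375.

284.3359375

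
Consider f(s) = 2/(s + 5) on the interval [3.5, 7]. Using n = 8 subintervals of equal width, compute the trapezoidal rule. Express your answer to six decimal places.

Δs = (7 − 3.5)/8 = 0.4375.
f(3.5) = 4/17, f(3.9375) = 32/143, f(4.375) = 16/75, f(4.8125) = 32/157, f(5.25) = 8/41, f(5.6875) = 32/171, f(6.125) = 16/89, f(6.5625) = 32/185, f(7) = 1/6.
T_8 = (Δs/2)·[f(s_0) + 2f(s_1) + ... + 2f(s_{7}) + f(s_8)].
Sum ≈ 0.689901.

0.689901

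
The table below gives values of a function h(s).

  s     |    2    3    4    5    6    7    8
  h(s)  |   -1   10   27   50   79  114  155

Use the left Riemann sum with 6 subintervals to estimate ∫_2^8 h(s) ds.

Δs = 1.
Sum = 1·[(-1) + 10 + 27 + 50 + 79 + 114] = 279.

279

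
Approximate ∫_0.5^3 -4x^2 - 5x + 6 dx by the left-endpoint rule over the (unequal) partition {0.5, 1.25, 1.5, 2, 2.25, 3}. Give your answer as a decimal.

-29.125

Subinterval widths: 0.75, 0.25, 0.5, 0.25, 0.75.
Left endpoints: 0.5, 1.25, 1.5, 2, 2.25.
f(0.5) = 2.5, f(1.25) = -6.5, f(1.5) = -10.5, f(2) = -20, f(2.25) = -25.5.
Sum = Σ Δx_i · f(x_i).
Sum = -29.125.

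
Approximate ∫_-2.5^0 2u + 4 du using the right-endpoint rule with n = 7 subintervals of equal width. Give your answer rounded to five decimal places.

4.64286

Δu = (0 − (-2.5))/7 = 5/14.
Right endpoints: -15/7, -25/14, -10/7, -15/14, -5/7, -5/14, 0.
f(-15/7) = -2/7, f(-25/14) = 3/7, f(-10/7) = 8/7, f(-15/14) = 13/7, f(-5/7) = 18/7, f(-5/14) = 23/7, f(0) = 4.
Sum = Δu · [f(-15/7) + f(-25/14) + f(-10/7) + ...].
Sum ≈ 4.64286.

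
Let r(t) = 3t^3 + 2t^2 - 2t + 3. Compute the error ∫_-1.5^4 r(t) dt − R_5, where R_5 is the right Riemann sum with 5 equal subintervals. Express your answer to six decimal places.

Exact integral: ∫_-1.5^4 r(t) dt ≈ 235.86979167.
R_5 = 370.81.
Error ≈ 235.86979167 − 370.81 ≈ -134.940208.

-134.940208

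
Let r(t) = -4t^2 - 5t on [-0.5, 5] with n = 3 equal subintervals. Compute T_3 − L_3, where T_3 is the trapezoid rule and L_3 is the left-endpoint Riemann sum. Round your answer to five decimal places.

-115.95833

T_3 ≈ -241.0324074.
L_3 ≈ -125.0740741.
T_3 − L_3 ≈ -115.95833.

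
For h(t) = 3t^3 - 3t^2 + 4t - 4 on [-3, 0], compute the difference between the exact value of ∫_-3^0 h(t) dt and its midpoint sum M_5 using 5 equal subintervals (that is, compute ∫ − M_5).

-1.485

Exact integral: ∫_-3^0 h(t) dt = -117.75.
M_5 = -116.265.
Error = -117.75 − (-116.265) = -1.485.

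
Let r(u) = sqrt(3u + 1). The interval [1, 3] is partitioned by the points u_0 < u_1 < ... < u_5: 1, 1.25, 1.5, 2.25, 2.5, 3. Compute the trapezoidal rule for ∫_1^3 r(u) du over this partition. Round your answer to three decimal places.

5.243

Subinterval widths: 0.25, 0.25, 0.75, 0.25, 0.5.
r(1) ≈ 2.000, r(1.25) ≈ 2.179, r(1.5) ≈ 2.345, r(2.25) ≈ 2.784, r(2.5) ≈ 2.915, r(3) ≈ 3.162.
On each subinterval the trapezoid contributes (Δu_i/2)·[r(u_{i-1}) + r(u_i)].
Sum ≈ 5.243.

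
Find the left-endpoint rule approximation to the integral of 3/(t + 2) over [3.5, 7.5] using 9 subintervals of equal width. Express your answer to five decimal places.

1.69175

Δt = (7.5 − 3.5)/9 = 4/9.
Left endpoints: 3.5, 71/18, 79/18, 29/6, 95/18, 103/18, 37/6, 119/18, 127/18.
f(3.5) = 6/11, f(71/18) = 54/107, f(79/18) = 54/115, f(29/6) = 18/41, f(95/18) = 54/131, f(103/18) = 54/139, f(37/6) = 18/49, f(119/18) = 54/155, f(127/18) = 54/163.
Sum = Δt · [f(3.5) + f(71/18) + f(79/18) + ...].
Sum ≈ 1.69175.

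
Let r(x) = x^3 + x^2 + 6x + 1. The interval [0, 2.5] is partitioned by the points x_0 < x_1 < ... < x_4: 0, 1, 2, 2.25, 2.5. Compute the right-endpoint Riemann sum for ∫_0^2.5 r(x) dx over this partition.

Subinterval widths: 1, 1, 0.25, 0.25.
Right endpoints: 1, 2, 2.25, 2.5.
r(1) = 9, r(2) = 25, r(2.25) = 30.953125, r(2.5) = 37.875.
Sum = Σ Δx_i · r(x_i).
Sum = 51.20703125.

51.20703125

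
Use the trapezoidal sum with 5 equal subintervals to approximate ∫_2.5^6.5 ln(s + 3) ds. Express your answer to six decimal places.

Δs = (6.5 − 2.5)/5 = 0.8.
f(2.5) ≈ 1.704748, f(3.3) ≈ 1.840550, f(4.1) ≈ 1.960095, f(4.9) ≈ 2.066863, f(5.7) ≈ 2.163323, f(6.5) ≈ 2.251292.
T_5 = (Δs/2)·[f(s_0) + 2f(s_1) + ... + 2f(s_{4}) + f(s_5)].
Sum ≈ 8.007080.

8.007080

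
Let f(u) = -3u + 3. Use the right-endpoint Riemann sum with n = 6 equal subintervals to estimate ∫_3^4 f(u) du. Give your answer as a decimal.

-7.75

Δu = (4 − 3)/6 = 1/6.
Right endpoints: 19/6, 10/3, 3.5, 11/3, 23/6, 4.
f(19/6) = -6.5, f(10/3) = -7, f(3.5) = -7.5, f(11/3) = -8, f(23/6) = -8.5, f(4) = -9.
Sum = Δu · [f(19/6) + f(10/3) + f(3.5) + ...].
Sum = -7.75.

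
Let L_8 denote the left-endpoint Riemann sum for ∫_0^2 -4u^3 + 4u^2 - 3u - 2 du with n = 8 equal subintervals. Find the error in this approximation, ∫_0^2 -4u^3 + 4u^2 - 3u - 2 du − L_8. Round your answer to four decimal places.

Exact integral: ∫_0^2 f(u) du ≈ -15.333333.
L_8 = -12.75.
Error ≈ -15.333333 − (-12.75) ≈ -2.5833.

-2.5833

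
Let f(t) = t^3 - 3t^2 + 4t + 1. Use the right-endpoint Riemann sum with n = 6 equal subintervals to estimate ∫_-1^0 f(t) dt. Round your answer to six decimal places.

Δt = (0 − (-1))/6 = 1/6.
Right endpoints: -5/6, -2/3, -0.5, -1/3, -1/6, 0.
f(-5/6) = -1079/216, f(-2/3) = -89/27, f(-0.5) = -1.875, f(-1/3) = -19/27, f(-1/6) = 53/216, f(0) = 1.
Sum = Δt · [f(-5/6) + f(-2/3) + f(-0.5) + ...].
Sum ≈ -1.604167.

-1.604167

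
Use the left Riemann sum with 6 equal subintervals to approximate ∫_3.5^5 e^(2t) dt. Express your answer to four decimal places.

Δt = (5 − 3.5)/6 = 0.25.
Left endpoints: 3.5, 3.75, 4, 4.25, 4.5, 4.75.
f(3.5) ≈ 1096.6332, f(3.75) ≈ 1808.0424, f(4) ≈ 2980.9580, f(4.25) ≈ 4914.7688, f(4.5) ≈ 8103.0839, f(4.75) ≈ 13359.7268.
Sum = Δt · [f(3.5) + f(3.75) + f(4) + ...].
Sum ≈ 8065.8033.

8065.8033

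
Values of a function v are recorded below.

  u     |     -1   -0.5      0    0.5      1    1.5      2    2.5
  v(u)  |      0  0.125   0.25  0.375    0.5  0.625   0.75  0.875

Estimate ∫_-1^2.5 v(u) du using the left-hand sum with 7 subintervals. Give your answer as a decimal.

Δu = 0.5.
Sum = 0.5·[0 + 0.125 + 0.25 + 0.375 + 0.5 + 0.625 + 0.75] = 1.3125.

1.3125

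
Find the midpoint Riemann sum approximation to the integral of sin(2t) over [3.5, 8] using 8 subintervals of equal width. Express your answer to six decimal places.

Δt = (8 − 3.5)/8 = 0.5625.
Midpoints: 3.78125, 4.34375, 4.90625, 5.46875, 6.03125, 6.59375, 7.15625, 7.71875.
f(3.78125) ≈ 0.957819, f(4.34375) ≈ 0.672275, f(4.90625) ≈ -0.378081, f(5.46875) ≈ -0.998314, f(6.03125) ≈ -0.482819, f(6.59375) ≈ 0.581954, f(7.15625) ≈ 0.984668, f(7.71875) ≈ 0.267178.
Sum = Δt · [f(3.78125) + f(4.34375) + f(4.90625) + ...].
Sum ≈ 0.902633.

0.902633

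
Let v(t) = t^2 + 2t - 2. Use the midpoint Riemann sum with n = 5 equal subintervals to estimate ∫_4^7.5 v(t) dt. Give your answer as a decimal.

152.39875

Δt = (7.5 − 4)/5 = 0.7.
Midpoints: 4.35, 5.05, 5.75, 6.45, 7.15.
v(4.35) = 25.6225, v(5.05) = 33.6025, v(5.75) = 42.5625, v(6.45) = 52.5025, v(7.15) = 63.4225.
Sum = Δt · [v(4.35) + v(5.05) + v(5.75) + v(6.45) + v(7.15)].
Sum = 152.39875.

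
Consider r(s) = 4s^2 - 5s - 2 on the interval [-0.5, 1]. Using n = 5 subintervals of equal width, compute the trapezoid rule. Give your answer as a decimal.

-3.285

Δs = (1 − (-0.5))/5 = 0.3.
r(-0.5) = 1.5, r(-0.2) = -0.84, r(0.1) = -2.46, r(0.4) = -3.36, r(0.7) = -3.54, r(1) = -3.
T_5 = (Δs/2)·[r(s_0) + 2r(s_1) + ... + 2r(s_{4}) + r(s_5)].
Sum = -3.285.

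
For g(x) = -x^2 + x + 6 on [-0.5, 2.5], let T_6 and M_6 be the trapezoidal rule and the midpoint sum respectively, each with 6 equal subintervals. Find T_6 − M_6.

-0.1875

T_6 = 15.625.
M_6 = 15.8125.
T_6 − M_6 = -0.1875.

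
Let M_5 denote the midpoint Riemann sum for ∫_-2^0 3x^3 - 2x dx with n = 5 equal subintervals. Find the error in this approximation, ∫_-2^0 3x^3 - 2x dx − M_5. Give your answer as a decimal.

-0.24

Exact integral: ∫_-2^0 f(x) dx = -8.
M_5 = -7.76.
Error = -8 − (-7.76) = -0.24.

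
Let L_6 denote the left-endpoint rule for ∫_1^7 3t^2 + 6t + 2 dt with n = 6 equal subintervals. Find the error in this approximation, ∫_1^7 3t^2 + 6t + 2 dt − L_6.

Exact integral: ∫_1^7 f(t) dt = 498.
L_6 = 411.
Error = 498 − 411 = 87.

87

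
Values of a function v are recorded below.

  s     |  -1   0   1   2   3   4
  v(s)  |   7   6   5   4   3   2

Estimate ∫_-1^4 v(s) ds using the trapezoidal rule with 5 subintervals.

22.5

Δs = 1.
T_5 = (1/2)·[7 + 2·6 + 2·5 + 2·4 + 2·3 + 2] = 22.5.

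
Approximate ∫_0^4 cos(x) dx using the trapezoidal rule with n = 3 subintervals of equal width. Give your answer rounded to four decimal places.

Δx = (4 − 0)/3 = 4/3.
f(0) ≈ 1.0000, f(4/3) ≈ 0.2352, f(8/3) ≈ -0.8893, f(4) ≈ -0.6536.
T_3 = (Δx/2)·[f(x_0) + 2f(x_1) + 2f(x_2) + f(x_3)].
Sum ≈ -0.6412.

-0.6412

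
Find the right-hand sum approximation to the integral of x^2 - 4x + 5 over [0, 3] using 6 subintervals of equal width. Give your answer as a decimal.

5.375

Δx = (3 − 0)/6 = 0.5.
Right endpoints: 0.5, 1, 1.5, 2, 2.5, 3.
f(0.5) = 3.25, f(1) = 2, f(1.5) = 1.25, f(2) = 1, f(2.5) = 1.25, f(3) = 2.
Sum = Δx · [f(0.5) + f(1) + f(1.5) + ...].
Sum = 5.375.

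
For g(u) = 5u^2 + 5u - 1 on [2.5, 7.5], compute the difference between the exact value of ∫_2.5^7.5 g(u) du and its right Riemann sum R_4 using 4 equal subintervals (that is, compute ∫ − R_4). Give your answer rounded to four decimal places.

Exact integral: ∫_2.5^7.5 g(u) du ≈ 797.083333.
R_4 = 975.46875.
Error ≈ 797.083333 − 975.46875 ≈ -178.3854.

-178.3854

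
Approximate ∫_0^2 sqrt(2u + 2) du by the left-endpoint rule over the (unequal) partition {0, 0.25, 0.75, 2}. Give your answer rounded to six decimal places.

Subinterval widths: 0.25, 0.5, 1.25.
Left endpoints: 0, 0.25, 0.75.
f(0) ≈ 1.414214, f(0.25) ≈ 1.581139, f(0.75) ≈ 1.870829.
Sum = Σ Δu_i · f(u_i).
Sum ≈ 3.482659.

3.482659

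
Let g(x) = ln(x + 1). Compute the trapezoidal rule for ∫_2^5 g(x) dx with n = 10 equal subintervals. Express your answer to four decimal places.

4.4535

Δx = (5 − 2)/10 = 0.3.
g(2) ≈ 1.0986, g(2.3) ≈ 1.1939, g(2.6) ≈ 1.2809, g(2.9) ≈ 1.3610, g(3.2) ≈ 1.4351, g(3.5) ≈ 1.5041, g(3.8) ≈ 1.5686, g(4.1) ≈ 1.6292, g(4.4) ≈ 1.6864, g(4.7) ≈ 1.7405, g(5) ≈ 1.7918.
T_10 = (Δx/2)·[g(x_0) + 2g(x_1) + ... + 2g(x_{9}) + g(x_10)].
Sum ≈ 4.4535.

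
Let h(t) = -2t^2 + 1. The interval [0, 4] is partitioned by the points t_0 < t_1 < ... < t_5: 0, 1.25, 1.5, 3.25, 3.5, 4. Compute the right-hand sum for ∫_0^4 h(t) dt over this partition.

-60.125

Subinterval widths: 1.25, 0.25, 1.75, 0.25, 0.5.
Right endpoints: 1.25, 1.5, 3.25, 3.5, 4.
h(1.25) = -2.125, h(1.5) = -3.5, h(3.25) = -20.125, h(3.5) = -23.5, h(4) = -31.
Sum = Σ Δt_i · h(t_i).
Sum = -60.125.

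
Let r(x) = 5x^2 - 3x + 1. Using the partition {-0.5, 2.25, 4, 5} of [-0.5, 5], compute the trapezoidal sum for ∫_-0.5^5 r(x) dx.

Subinterval widths: 2.75, 1.75, 1.
r(-0.5) = 3.75, r(2.25) = 19.5625, r(4) = 69, r(5) = 111.
On each subinterval the trapezoid contributes (Δx_i/2)·[r(x_{i-1}) + r(x_i)].
Sum = 199.546875.

199.546875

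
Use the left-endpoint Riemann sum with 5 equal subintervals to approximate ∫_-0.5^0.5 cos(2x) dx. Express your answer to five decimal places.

0.83022

Δx = (0.5 − (-0.5))/5 = 0.2.
Left endpoints: -0.5, -0.3, -0.1, 0.1, 0.3.
f(-0.5) ≈ 0.54030, f(-0.3) ≈ 0.82534, f(-0.1) ≈ 0.98007, f(0.1) ≈ 0.98007, f(0.3) ≈ 0.82534.
Sum = Δx · [f(-0.5) + f(-0.3) + f(-0.1) + f(0.1) + f(0.3)].
Sum ≈ 0.83022.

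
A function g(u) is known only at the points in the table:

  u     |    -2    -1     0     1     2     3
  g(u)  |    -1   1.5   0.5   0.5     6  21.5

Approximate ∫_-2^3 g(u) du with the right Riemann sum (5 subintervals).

30

Δu = 1.
Sum = 1·[1.5 + 0.5 + 0.5 + 6 + 21.5] = 30.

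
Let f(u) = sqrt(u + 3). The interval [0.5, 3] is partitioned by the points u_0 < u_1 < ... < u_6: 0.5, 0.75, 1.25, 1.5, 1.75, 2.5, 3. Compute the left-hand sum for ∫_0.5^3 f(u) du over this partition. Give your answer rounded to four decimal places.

Subinterval widths: 0.25, 0.5, 0.25, 0.25, 0.75, 0.5.
Left endpoints: 0.5, 0.75, 1.25, 1.5, 1.75, 2.5.
f(0.5) ≈ 1.8708, f(0.75) ≈ 1.9365, f(1.25) ≈ 2.0616, f(1.5) ≈ 2.1213, f(1.75) ≈ 2.1794, f(2.5) ≈ 2.3452.
Sum = Σ Δu_i · f(u_i).
Sum ≈ 5.2889.

5.2889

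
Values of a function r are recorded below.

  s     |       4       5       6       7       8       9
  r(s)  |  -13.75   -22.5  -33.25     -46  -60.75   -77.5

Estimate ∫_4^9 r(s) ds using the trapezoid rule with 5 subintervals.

-208.125

Δs = 1.
T_5 = (1/2)·[(-13.75) + 2·(-22.5) + 2·(-33.25) + 2·(-46) + 2·(-60.75) + (-77.5)] = -208.125.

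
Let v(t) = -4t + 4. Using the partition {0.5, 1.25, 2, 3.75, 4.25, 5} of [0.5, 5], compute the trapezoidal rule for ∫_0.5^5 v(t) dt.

Subinterval widths: 0.75, 0.75, 1.75, 0.5, 0.75.
v(0.5) = 2, v(1.25) = -1, v(2) = -4, v(3.75) = -11, v(4.25) = -13, v(5) = -16.
On each subinterval the trapezoid contributes (Δt_i/2)·[v(t_{i-1}) + v(t_i)].
Sum = -31.5.

-31.5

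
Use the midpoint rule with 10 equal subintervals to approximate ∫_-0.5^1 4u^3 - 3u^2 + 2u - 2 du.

-2.4375

Δu = (1 − (-0.5))/10 = 0.15.
Midpoints: -0.425, -0.275, -0.125, 0.025, 0.175, 0.325, 0.475, 0.625, 0.775, 0.925.
f(-0.425) = -3.6989375, f(-0.275) = -2.8600625, f(-0.125) = -2.3046875, f(0.025) = -1.9518125, f(0.175) = -1.7204375, f(0.325) = -1.5295625, f(0.475) = -1.2981875, f(0.625) = -0.9453125, f(0.775) = -0.3899375, f(0.925) = 0.4489375.
Sum = Δu · [f(-0.425) + f(-0.275) + f(-0.125) + ...].
Sum = -2.4375.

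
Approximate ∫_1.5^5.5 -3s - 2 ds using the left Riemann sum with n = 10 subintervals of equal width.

-47.6

Δs = (5.5 − 1.5)/10 = 0.4.
Left endpoints: 1.5, 1.9, 2.3, 2.7, 3.1, 3.5, 3.9, 4.3, 4.7, 5.1.
f(1.5) = -6.5, f(1.9) = -7.7, f(2.3) = -8.9, f(2.7) = -10.1, f(3.1) = -11.3, f(3.5) = -12.5, f(3.9) = -13.7, f(4.3) = -14.9, f(4.7) = -16.1, f(5.1) = -17.3.
Sum = Δs · [f(1.5) + f(1.9) + f(2.3) + ...].
Sum = -47.6.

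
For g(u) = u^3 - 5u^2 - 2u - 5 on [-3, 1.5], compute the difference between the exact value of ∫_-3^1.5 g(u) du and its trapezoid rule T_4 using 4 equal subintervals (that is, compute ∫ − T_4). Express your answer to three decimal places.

6.882

Exact integral: ∫_-3^1.5 g(u) du = -85.359375.
T_4 ≈ -92.24121.
Error ≈ -85.359375 − (-92.24121) ≈ 6.882.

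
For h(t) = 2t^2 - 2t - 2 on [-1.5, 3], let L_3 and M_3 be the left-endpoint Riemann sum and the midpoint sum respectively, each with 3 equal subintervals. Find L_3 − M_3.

L_3 = 4.5.
M_3 = 2.8125.
L_3 − M_3 = 1.6875.

1.6875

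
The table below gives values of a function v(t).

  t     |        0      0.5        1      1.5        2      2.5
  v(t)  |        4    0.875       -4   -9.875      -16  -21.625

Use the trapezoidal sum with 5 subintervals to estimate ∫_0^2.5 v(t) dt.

-18.90625

Δt = 0.5.
T_5 = (0.5/2)·[4 + 2·0.875 + 2·(-4) + 2·(-9.875) + 2·(-16) + (-21.625)] = -18.90625.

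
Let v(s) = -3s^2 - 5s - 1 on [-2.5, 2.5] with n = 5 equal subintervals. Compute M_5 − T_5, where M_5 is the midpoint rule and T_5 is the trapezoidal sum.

M_5 = -35.
T_5 = -38.75.
M_5 − T_5 = 3.75.

3.75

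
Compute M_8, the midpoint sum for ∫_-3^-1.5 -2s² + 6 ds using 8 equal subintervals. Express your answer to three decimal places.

Δs = (-1.5 − (-3))/8 = 0.1875.
Midpoints: -2.90625, -2.71875, -2.53125, -2.34375, -2.15625, -1.96875, -1.78125, -1.59375.
f(-2.90625) = -5577/512, f(-2.71875) = -4497/512, f(-2.53125) = -3489/512, f(-2.34375) = -2553/512, f(-2.15625) = -1689/512, f(-1.96875) = -897/512, f(-1.78125) = -177/512, f(-1.59375) = 471/512.
Sum = Δs · [f(-2.90625) + f(-2.71875) + f(-2.53125) + ...].
Sum ≈ -6.741.

-6.741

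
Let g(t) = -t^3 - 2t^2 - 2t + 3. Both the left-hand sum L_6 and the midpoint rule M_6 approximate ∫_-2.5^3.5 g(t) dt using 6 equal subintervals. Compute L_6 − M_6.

36

L_6 = -17.
M_6 = -53.
L_6 − M_6 = 36.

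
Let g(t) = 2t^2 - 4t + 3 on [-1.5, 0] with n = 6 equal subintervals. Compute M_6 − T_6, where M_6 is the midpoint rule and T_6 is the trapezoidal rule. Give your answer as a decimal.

M_6 = 11.234375.
T_6 = 11.28125.
M_6 − T_6 = -0.046875.

-0.046875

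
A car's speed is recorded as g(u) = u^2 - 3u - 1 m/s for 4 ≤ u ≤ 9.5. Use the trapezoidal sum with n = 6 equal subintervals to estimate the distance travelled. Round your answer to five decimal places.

148.35359

Δu = (9.5 − 4)/6 = 11/12.
g(4) = 3, g(59/12) = 1213/144, g(35/6) = 559/36, g(6.75) = 24.3125, g(23/3) = 313/9, g(103/12) = 6757/144, g(9.5) = 60.75.
T_6 = (Δu/2)·[g(u_0) + 2g(u_1) + ... + 2g(u_{5}) + g(u_6)].
Sum ≈ 148.35359.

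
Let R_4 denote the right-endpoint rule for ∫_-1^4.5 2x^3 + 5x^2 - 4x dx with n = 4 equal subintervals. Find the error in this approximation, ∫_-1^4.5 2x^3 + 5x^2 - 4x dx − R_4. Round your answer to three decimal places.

Exact integral: ∫_-1^4.5 f(x) dx ≈ 319.57292.
R_4 ≈ 524.15430.
Error ≈ 319.57292 − 524.15430 ≈ -204.581.

-204.581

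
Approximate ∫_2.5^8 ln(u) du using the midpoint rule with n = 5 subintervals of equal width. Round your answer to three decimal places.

Δu = (8 − 2.5)/5 = 1.1.
Midpoints: 3.05, 4.15, 5.25, 6.35, 7.45.
f(3.05) ≈ 1.115, f(4.15) ≈ 1.423, f(5.25) ≈ 1.658, f(6.35) ≈ 1.848, f(7.45) ≈ 2.008.
Sum = Δu · [f(3.05) + f(4.15) + f(5.25) + f(6.35) + f(7.45)].
Sum ≈ 8.858.

8.858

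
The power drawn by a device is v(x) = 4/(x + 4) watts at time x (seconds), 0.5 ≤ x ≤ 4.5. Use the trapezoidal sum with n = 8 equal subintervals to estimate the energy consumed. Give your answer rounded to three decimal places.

Δx = (4.5 − 0.5)/8 = 0.5.
v(0.5) = 8/9, v(1) = 0.8, v(1.5) = 8/11, v(2) = 2/3, v(2.5) = 8/13, v(3) = 4/7, v(3.5) = 8/15, v(4) = 0.5, v(4.5) = 8/17.
T_8 = (Δx/2)·[v(x_0) + 2v(x_1) + ... + 2v(x_{7}) + v(x_8)].
Sum ≈ 2.547.

2.547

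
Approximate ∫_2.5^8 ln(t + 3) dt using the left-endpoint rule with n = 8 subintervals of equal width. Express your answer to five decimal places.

Δt = (8 − 2.5)/8 = 0.6875.
Left endpoints: 2.5, 3.1875, 3.875, 4.5625, 5.25, 5.9375, 6.625, 7.3125.
f(2.5) ≈ 1.70475, f(3.1875) ≈ 1.82253, f(3.875) ≈ 1.92789, f(4.5625) ≈ 2.02320, f(5.25) ≈ 2.11021, f(5.9375) ≈ 2.19026, f(6.625) ≈ 2.26436, f(7.3125) ≈ 2.33336.
Sum = Δt · [f(2.5) + f(3.1875) + f(3.875) + ...].
Sum ≈ 11.25889.

11.25889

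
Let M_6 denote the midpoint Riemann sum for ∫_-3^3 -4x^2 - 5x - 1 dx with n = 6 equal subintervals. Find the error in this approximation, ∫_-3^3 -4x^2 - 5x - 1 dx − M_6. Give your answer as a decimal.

-2

Exact integral: ∫_-3^3 f(x) dx = -78.
M_6 = -76.
Error = -78 − (-76) = -2.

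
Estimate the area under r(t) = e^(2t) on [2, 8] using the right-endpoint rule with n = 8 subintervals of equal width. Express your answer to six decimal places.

8578711.130093

Δt = (8 − 2)/8 = 0.75.
Right endpoints: 2.75, 3.5, 4.25, 5, 5.75, 6.5, 7.25, 8.
r(2.75) ≈ 244.691932, r(3.5) ≈ 1096.633158, r(4.25) ≈ 4914.768840, r(5) ≈ 22026.465795, r(5.75) ≈ 98715.771011, r(6.5) ≈ 442413.392009, r(7.25) ≈ 1982759.263538, r(8) ≈ 8886110.520508.
Sum = Δt · [r(2.75) + r(3.5) + r(4.25) + ...].
Sum ≈ 8578711.130093.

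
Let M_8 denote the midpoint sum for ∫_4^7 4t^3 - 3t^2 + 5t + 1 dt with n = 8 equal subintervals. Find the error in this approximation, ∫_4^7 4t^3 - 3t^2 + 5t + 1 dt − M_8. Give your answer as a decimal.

Exact integral: ∫_4^7 f(t) dt = 1951.5.
M_8 = 1949.28515625.
Error = 1951.5 − 1949.28515625 = 2.21484375.

2.21484375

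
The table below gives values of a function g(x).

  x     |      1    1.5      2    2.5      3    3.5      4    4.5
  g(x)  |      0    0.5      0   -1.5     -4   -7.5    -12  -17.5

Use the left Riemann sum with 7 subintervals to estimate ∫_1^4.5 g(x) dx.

-12.25

Δx = 0.5.
Sum = 0.5·[0 + 0.5 + 0 + (-1.5) + (-4) + (-7.5) + (-12)] = -12.25.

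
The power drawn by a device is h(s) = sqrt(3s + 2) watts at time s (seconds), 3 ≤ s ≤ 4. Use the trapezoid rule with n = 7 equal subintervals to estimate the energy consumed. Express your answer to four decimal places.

Δs = (4 − 3)/7 = 1/7.
h(3) ≈ 3.3166, h(22/7) ≈ 3.3806, h(23/7) ≈ 3.4434, h(24/7) ≈ 3.5051, h(25/7) ≈ 3.5657, h(26/7) ≈ 3.6253, h(27/7) ≈ 3.6839, h(4) ≈ 3.7417.
T_7 = (Δs/2)·[h(s_0) + 2h(s_1) + ... + 2h(s_{6}) + h(s_7)].
Sum ≈ 3.5333.

3.5333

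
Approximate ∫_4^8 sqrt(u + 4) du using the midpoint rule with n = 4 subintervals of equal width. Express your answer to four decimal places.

Δu = (8 − 4)/4 = 1.
Midpoints: 4.5, 5.5, 6.5, 7.5.
f(4.5) ≈ 2.9155, f(5.5) ≈ 3.0822, f(6.5) ≈ 3.2404, f(7.5) ≈ 3.3912.
Sum = Δu · [f(4.5) + f(5.5) + f(6.5) + f(7.5)].
Sum ≈ 12.6292.

12.6292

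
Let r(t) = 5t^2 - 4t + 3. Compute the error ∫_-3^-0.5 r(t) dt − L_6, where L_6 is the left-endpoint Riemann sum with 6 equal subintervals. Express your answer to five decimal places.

Exact integral: ∫_-3^-0.5 r(t) dt ≈ 69.7916667.
L_6 ≈ 81.3512731.
Error ≈ 69.7916667 − 81.3512731 ≈ -11.55961.

-11.55961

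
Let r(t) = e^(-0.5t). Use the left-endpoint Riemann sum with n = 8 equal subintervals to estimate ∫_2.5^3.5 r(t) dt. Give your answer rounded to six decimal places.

0.232581

Δt = (3.5 − 2.5)/8 = 0.125.
Left endpoints: 2.5, 2.625, 2.75, 2.875, 3, 3.125, 3.25, 3.375.
r(2.5) ≈ 0.286505, r(2.625) ≈ 0.269146, r(2.75) ≈ 0.252840, r(2.875) ≈ 0.237521, r(3) ≈ 0.223130, r(3.125) ≈ 0.209611, r(3.25) ≈ 0.196912, r(3.375) ≈ 0.184981.
Sum = Δt · [r(2.5) + r(2.625) + r(2.75) + ...].
Sum ≈ 0.232581.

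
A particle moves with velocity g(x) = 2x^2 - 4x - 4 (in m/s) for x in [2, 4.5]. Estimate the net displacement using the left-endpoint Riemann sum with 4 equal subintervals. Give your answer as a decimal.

6.2109375

Δx = (4.5 − 2)/4 = 0.625.
Left endpoints: 2, 2.625, 3.25, 3.875.
g(2) = -4, g(2.625) = -0.71875, g(3.25) = 4.125, g(3.875) = 10.53125.
Sum = Δx · [g(2) + g(2.625) + g(3.25) + g(3.875)].
Sum = 6.2109375.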